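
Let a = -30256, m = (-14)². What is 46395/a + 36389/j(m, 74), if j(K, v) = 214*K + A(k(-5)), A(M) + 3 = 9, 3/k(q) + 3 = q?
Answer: -422642333/634619600 ≈ -0.66598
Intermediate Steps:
m = 196
k(q) = 3/(-3 + q)
A(M) = 6 (A(M) = -3 + 9 = 6)
j(K, v) = 6 + 214*K (j(K, v) = 214*K + 6 = 6 + 214*K)
46395/a + 36389/j(m, 74) = 46395/(-30256) + 36389/(6 + 214*196) = 46395*(-1/30256) + 36389/(6 + 41944) = -46395/30256 + 36389/41950 = -422642333/634619600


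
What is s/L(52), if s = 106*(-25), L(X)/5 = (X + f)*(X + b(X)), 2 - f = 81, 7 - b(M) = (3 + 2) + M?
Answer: 265/27 ≈ 9.8148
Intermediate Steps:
b(M) = 2 - M (b(M) = 7 - ((3 + 2) + M) = 7 - (5 + M) = 7 + (-5 - M) = 2 - M)
f = -79 (f = 2 - 1*81 = 2 - 81 = -79)
L(X) = -790 + 10*X (L(X) = 5*((X - 79)*(X + (2 - X))) = 5*((-79 + X)*2) = 5*(-158 + 2*X) = -790 + 10*X)
s = -2650
s/L(52) = -2650/(-790 + 10*52) = -2650/(-790 + 520) = -2650/(-270) = -2650*(-1/270) = 265/27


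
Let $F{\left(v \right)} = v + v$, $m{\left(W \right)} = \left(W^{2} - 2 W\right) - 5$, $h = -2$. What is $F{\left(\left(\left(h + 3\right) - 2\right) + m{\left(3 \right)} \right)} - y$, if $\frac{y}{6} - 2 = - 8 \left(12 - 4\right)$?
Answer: $366$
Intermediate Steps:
$y = -372$ ($y = 12 + 6 \left(- 8 \left(12 - 4\right)\right) = 12 + 6 \left(\left(-8\right) 8\right) = 12 + 6 \left(-64\right) = 12 - 384 = -372$)
$m{\left(W \right)} = -5 + W^{2} - 2 W$
$F{\left(v \right)} = 2 v$
$F{\left(\left(\left(h + 3\right) - 2\right) + m{\left(3 \right)} \right)} - y = 2 \left(\left(\left(-2 + 3\right) - 2\right) - \left(11 - 9\right)\right) - -372 = 2 \left(\left(1 - 2\right) - 2\right) + 372 = 2 \left(-1 - 2\right) + 372 = 2 \left(-3\right) + 372 = -6 + 372 = 366$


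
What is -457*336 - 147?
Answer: -153699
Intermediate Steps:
-457*336 - 147 = -153552 - 147 = -153699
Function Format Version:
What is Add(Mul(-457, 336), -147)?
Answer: -153699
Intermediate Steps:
Add(Mul(-457, 336), -147) = Add(-153552, -147) = -153699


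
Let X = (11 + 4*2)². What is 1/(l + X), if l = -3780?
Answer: -1/3419 ≈ -0.00029248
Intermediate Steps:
X = 361 (X = (11 + 8)² = 19² = 361)
1/(l + X) = 1/(-3780 + 361) = 1/(-3419) = -1/3419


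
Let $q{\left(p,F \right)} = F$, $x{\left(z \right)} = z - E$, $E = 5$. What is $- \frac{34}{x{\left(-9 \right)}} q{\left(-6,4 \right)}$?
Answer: $\frac{68}{7} \approx 9.7143$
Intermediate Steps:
$x{\left(z \right)} = -5 + z$ ($x{\left(z \right)} = z - 5 = -5 + z$)
$- \frac{34}{x{\left(-9 \right)}} q{\left(-6,4 \right)} = - \frac{34}{-5 - 9} \cdot 4 = - \frac{34}{-14} \cdot 4 = \left(-34\right) \left(- \frac{1}{14}\right) 4 = \frac{17}{7} \cdot 4 = \frac{68}{7}$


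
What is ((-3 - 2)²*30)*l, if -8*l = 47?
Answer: -17625/4 ≈ -4406.3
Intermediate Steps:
l = -47/8 (l = -⅛*47 = -47/8 ≈ -5.8750)
((-3 - 2)²*30)*l = ((-3 - 2)²*30)*(-47/8) = ((-5)²*30)*(-47/8) = (25*30)*(-47/8) = 750*(-47/8) = -17625/4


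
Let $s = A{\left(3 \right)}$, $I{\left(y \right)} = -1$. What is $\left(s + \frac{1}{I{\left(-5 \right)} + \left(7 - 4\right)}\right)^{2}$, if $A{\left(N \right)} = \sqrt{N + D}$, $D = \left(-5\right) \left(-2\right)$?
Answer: $\frac{53}{4} + \sqrt{13} \approx 16.856$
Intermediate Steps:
$D = 10$
$A{\left(N \right)} = \sqrt{10 + N}$ ($A{\left(N \right)} = \sqrt{N + 10} = \sqrt{10 + N}$)
$s = \sqrt{13}$ ($s = \sqrt{10 + 3} = \sqrt{13} \approx 3.6056$)
$\left(s + \frac{1}{I{\left(-5 \right)} + \left(7 - 4\right)}\right)^{2} = \left(\sqrt{13} + \frac{1}{-1 + \left(7 - 4\right)}\right)^{2} = \left(\sqrt{13} + \frac{1}{-1 + 3}\right)^{2} = \left(\sqrt{13} + \frac{1}{2}\right)^{2} = \left(\frac{1}{2} + \sqrt{13}\right)^{2}$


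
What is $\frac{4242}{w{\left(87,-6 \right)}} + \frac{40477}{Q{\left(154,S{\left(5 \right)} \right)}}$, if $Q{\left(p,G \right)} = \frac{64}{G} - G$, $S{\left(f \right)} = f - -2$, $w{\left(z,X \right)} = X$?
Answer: $\frac{272734}{15} \approx 18182.0$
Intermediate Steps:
$S{\left(f \right)} = 2 + f$ ($S{\left(f \right)} = f + 2 = 2 + f$)
$Q{\left(p,G \right)} = - G + \frac{64}{G}$
$\frac{4242}{w{\left(87,-6 \right)}} + \frac{40477}{Q{\left(154,S{\left(5 \right)} \right)}} = \frac{4242}{-6} + \frac{40477}{- (2 + 5) + \frac{64}{2 + 5}} = 4242 \left(- \frac{1}{6}\right) + \frac{40477}{\left(-1\right) 7 + \frac{64}{7}} = -707 + \frac{40477}{-7 + 64 \cdot \frac{1}{7}} = -707 + \frac{40477}{-7 + \frac{64}{7}} = -707 + \frac{40477}{\frac{15}{7}} = -707 + 40477 \cdot \frac{7}{15} = -707 + \frac{283339}{15} = \frac{272734}{15}$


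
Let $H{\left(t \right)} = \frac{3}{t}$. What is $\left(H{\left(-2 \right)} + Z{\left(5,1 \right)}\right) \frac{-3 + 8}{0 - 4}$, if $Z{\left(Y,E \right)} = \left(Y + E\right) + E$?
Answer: $- \frac{55}{8} \approx -6.875$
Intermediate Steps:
$Z{\left(Y,E \right)} = Y + 2 E$ ($Z{\left(Y,E \right)} = \left(E + Y\right) + E = Y + 2 E$)
$\left(H{\left(-2 \right)} + Z{\left(5,1 \right)}\right) \frac{-3 + 8}{0 - 4} = \left(\frac{3}{-2} + \left(5 + 2 \cdot 1\right)\right) \frac{-3 + 8}{0 - 4} = \left(3 \left(- \frac{1}{2}\right) + \left(5 + 2\right)\right) \frac{5}{-4} = \left(- \frac{3}{2} + 7\right) 5 \left(- \frac{1}{4}\right) = \frac{11}{2} \left(- \frac{5}{4}\right) = - \frac{55}{8}$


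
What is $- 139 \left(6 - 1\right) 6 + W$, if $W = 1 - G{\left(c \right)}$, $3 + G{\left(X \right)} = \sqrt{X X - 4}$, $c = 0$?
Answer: $-4166 - 2 i \approx -4166.0 - 2.0 i$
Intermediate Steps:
$G{\left(X \right)} = -3 + \sqrt{-4 + X^{2}}$ ($G{\left(X \right)} = -3 + \sqrt{X X - 4} = -3 + \sqrt{X^{2} - 4} = -3 + \sqrt{-4 + X^{2}}$)
$W = 4 - 2 i$ ($W = 1 - \left(-3 + \sqrt{-4 + 0^{2}}\right) = 1 - \left(-3 + \sqrt{-4 + 0}\right) = 1 - \left(-3 + \sqrt{-4}\right) = 1 - \left(-3 + 2 i\right) = 1 + \left(3 - 2 i\right) = 4 - 2 i \approx 4.0 - 2.0 i$)
$- 139 \left(6 - 1\right) 6 + W = - 139 \left(6 - 1\right) 6 + \left(4 - 2 i\right) = - 139 \cdot 5 \cdot 6 + \left(4 - 2 i\right) = \left(-139\right) 30 + \left(4 - 2 i\right) = -4170 + \left(4 - 2 i\right) = -4166 - 2 i$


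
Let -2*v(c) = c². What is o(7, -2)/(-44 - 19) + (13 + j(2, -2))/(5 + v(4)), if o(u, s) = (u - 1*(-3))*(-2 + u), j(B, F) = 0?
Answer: -323/63 ≈ -5.1270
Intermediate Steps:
o(u, s) = (-2 + u)*(3 + u) (o(u, s) = (u + 3)*(-2 + u) = (3 + u)*(-2 + u) = (-2 + u)*(3 + u))
v(c) = -c²/2
o(7, -2)/(-44 - 19) + (13 + j(2, -2))/(5 + v(4)) = (-6 + 7 + 7²)/(-44 - 19) + (13 + 0)/(5 - ½*4²) = (-6 + 7 + 49)/(-63) + 13/(5 - ½*16) = -1/63*50 + 13/(5 - 8) = -50/63 + 13/(-3) = -50/63 + 13*(-⅓) = -50/63 - 13/3 = -323/63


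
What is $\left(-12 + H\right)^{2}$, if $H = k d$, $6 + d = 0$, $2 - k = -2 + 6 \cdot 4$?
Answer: $11664$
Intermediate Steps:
$k = -20$ ($k = 2 - \left(-2 + 6 \cdot 4\right) = 2 - \left(-2 + 24\right) = 2 - 22 = -20$)
$d = -6$ ($d = -6 + 0 = -6$)
$H = 120$ ($H = \left(-20\right) \left(-6\right) = 120$)
$\left(-12 + H\right)^{2} = \left(-12 + 120\right)^{2} = 108^{2} = 11664$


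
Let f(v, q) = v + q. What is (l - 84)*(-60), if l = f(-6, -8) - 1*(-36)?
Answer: 3720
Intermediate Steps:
f(v, q) = q + v
l = 22 (l = (-8 - 6) - 1*(-36) = -14 + 36 = 22)
(l - 84)*(-60) = (22 - 84)*(-60) = -62*(-60) = 3720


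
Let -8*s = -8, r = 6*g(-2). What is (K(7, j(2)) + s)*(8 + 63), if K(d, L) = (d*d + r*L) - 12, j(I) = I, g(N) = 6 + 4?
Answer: 11218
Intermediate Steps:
g(N) = 10
r = 60 (r = 6*10 = 60)
s = 1 (s = -⅛*(-8) = 1)
K(d, L) = -12 + d² + 60*L (K(d, L) = (d*d + 60*L) - 12 = (d² + 60*L) - 12 = -12 + d² + 60*L)
(K(7, j(2)) + s)*(8 + 63) = ((-12 + 7² + 60*2) + 1)*(8 + 63) = ((-12 + 49 + 120) + 1)*71 = (157 + 1)*71 = 158*71 = 11218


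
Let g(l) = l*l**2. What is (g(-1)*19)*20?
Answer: -380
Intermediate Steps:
g(l) = l**3
(g(-1)*19)*20 = ((-1)**3*19)*20 = -1*19*20 = -19*20 = -380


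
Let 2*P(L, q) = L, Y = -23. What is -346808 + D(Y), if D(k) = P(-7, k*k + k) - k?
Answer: -693577/2 ≈ -3.4679e+5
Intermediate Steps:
P(L, q) = L/2
D(k) = -7/2 - k (D(k) = (1/2)*(-7) - k = -7/2 - k)
-346808 + D(Y) = -346808 + (-7/2 - 1*(-23)) = -346808 + (-7/2 + 23) = -346808 + 39/2 = -693577/2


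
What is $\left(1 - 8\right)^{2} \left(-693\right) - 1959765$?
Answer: $-1993722$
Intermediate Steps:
$\left(1 - 8\right)^{2} \left(-693\right) - 1959765 = \left(-7\right)^{2} \left(-693\right) - 1959765 = 49 \left(-693\right) - 1959765 = -33957 - 1959765 = -1993722$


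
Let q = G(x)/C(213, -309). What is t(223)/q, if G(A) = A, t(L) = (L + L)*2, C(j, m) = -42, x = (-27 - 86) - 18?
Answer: 37464/131 ≈ 285.98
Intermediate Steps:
x = -131 (x = -113 - 18 = -131)
t(L) = 4*L (t(L) = (2*L)*2 = 4*L)
q = 131/42 (q = -131/(-42) = -131*(-1/42) = 131/42 ≈ 3.1190)
t(223)/q = (4*223)/(131/42) = 892*(42/131) = 37464/131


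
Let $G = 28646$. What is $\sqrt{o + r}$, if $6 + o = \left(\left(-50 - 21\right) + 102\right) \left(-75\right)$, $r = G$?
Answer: $\sqrt{26315} \approx 162.22$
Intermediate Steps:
$r = 28646$
$o = -2331$ ($o = -6 + \left(\left(-50 - 21\right) + 102\right) \left(-75\right) = -6 + \left(-71 + 102\right) \left(-75\right) = -6 + 31 \left(-75\right) = -6 - 2325 = -2331$)
$\sqrt{o + r} = \sqrt{-2331 + 28646} = \sqrt{26315}$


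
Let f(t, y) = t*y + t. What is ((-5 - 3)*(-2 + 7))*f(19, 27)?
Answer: -21280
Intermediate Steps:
f(t, y) = t + t*y
((-5 - 3)*(-2 + 7))*f(19, 27) = ((-5 - 3)*(-2 + 7))*(19*(1 + 27)) = (-8*5)*(19*28) = -40*532 = -21280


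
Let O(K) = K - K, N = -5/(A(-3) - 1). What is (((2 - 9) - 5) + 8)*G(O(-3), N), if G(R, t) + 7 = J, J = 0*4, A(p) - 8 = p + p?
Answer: 28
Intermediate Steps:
A(p) = 8 + 2*p (A(p) = 8 + (p + p) = 8 + 2*p)
N = -5 (N = -5/((8 + 2*(-3)) - 1) = -5/((8 - 6) - 1) = -5/(2 - 1) = -5/1 = -5*1 = -5)
J = 0
O(K) = 0
G(R, t) = -7 (G(R, t) = -7 + 0 = -7)
(((2 - 9) - 5) + 8)*G(O(-3), N) = (((2 - 9) - 5) + 8)*(-7) = ((-7 - 5) + 8)*(-7) = (-12 + 8)*(-7) = -4*(-7) = 28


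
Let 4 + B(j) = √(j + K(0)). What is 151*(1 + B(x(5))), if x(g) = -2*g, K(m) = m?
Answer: -453 + 151*I*√10 ≈ -453.0 + 477.5*I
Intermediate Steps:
B(j) = -4 + √j (B(j) = -4 + √(j + 0) = -4 + √j)
151*(1 + B(x(5))) = 151*(1 + (-4 + √(-2*5))) = 151*(1 + (-4 + √(-10))) = 151*(1 + (-4 + I*√10)) = 151*(-3 + I*√10) = -453 + 151*I*√10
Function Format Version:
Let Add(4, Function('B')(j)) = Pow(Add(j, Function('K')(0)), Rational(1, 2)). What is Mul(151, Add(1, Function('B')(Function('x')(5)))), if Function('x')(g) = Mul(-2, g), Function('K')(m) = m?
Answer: Add(-453, Mul(151, I, Pow(10, Rational(1, 2)))) ≈ Add(-453.00, Mul(477.50, I))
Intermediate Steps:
Function('B')(j) = Add(-4, Pow(j, Rational(1, 2))) (Function('B')(j) = Add(-4, Pow(Add(j, 0), Rational(1, 2))) = Add(-4, Pow(j, Rational(1, 2))))
Mul(151, Add(1, Function('B')(Function('x')(5)))) = Mul(151, Add(1, Add(-4, Pow(Mul(-2, 5), Rational(1, 2))))) = Mul(151, Add(1, Add(-4, Pow(-10, Rational(1, 2))))) = Mul(151, Add(1, Add(-4, Mul(I, Pow(10, Rational(1, 2)))))) = Mul(151, Add(-3, Mul(I, Pow(10, Rational(1, 2))))) = Add(-453, Mul(151, I, Pow(10, Rational(1, 2))))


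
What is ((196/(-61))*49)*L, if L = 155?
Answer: -1488620/61 ≈ -24404.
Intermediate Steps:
((196/(-61))*49)*L = ((196/(-61))*49)*155 = ((196*(-1/61))*49)*155 = -196/61*49*155 = -9604/61*155 = -1488620/61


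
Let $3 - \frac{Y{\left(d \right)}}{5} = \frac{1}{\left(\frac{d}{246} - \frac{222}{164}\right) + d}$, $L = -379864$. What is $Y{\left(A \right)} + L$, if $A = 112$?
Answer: $- \frac{10381654249}{27331} \approx -3.7985 \cdot 10^{5}$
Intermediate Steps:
$Y{\left(d \right)} = 15 - \frac{5}{- \frac{111}{82} + \frac{247 d}{246}}$ ($Y{\left(d \right)} = 15 - \frac{5}{\left(\frac{d}{246} - \frac{222}{164}\right) + d} = 15 - \frac{5}{\left(d \frac{1}{246} - \frac{111}{82}\right) + d} = 15 - \frac{5}{\left(\frac{d}{246} - \frac{111}{82}\right) + d} = 15 - \frac{5}{\left(- \frac{111}{82} + \frac{d}{246}\right) + d} = 15 - \frac{5}{- \frac{111}{82} + \frac{247 d}{246}}$)
$Y{\left(A \right)} + L = \frac{15 \left(-415 + 247 \cdot 112\right)}{-333 + 247 \cdot 112} - 379864 = \frac{15 \left(-415 + 27664\right)}{-333 + 27664} - 379864 = 15 \cdot \frac{1}{27331} \cdot 27249 - 379864 = \frac{408735}{27331} - 379864 = - \frac{10381654249}{27331}$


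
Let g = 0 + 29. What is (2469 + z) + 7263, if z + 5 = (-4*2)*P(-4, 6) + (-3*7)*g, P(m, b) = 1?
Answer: 9110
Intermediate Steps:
g = 29
z = -622 (z = -5 + (-4*2*1 - 3*7*29) = -5 + (-8*1 - 21*29) = -5 + (-8 - 609) = -5 - 617 = -622)
(2469 + z) + 7263 = (2469 - 622) + 7263 = 1847 + 7263 = 9110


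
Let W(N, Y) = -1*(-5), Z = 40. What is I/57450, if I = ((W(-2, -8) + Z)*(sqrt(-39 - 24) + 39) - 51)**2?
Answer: 925347/19150 + 15336*I*sqrt(7)/1915 ≈ 48.321 + 21.188*I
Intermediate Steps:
W(N, Y) = 5
I = (1704 + 135*I*sqrt(7))**2 (I = ((5 + 40)*(sqrt(-39 - 24) + 39) - 51)**2 = (45*(sqrt(-63) + 39) - 51)**2 = (45*(3*I*sqrt(7) + 39) - 51)**2 = (45*(39 + 3*I*sqrt(7)) - 51)**2 = ((1755 + 135*I*sqrt(7)) - 51)**2 = (1704 + 135*I*sqrt(7))**2 ≈ 2.776e+6 + 1.2173e+6*I)
I/57450 = (2776041 + 460080*I*sqrt(7))/57450 = (2776041 + 460080*I*sqrt(7))*(1/57450) = 925347/19150 + 15336*I*sqrt(7)/1915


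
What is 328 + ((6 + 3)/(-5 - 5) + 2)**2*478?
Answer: 45319/50 ≈ 906.38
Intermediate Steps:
328 + ((6 + 3)/(-5 - 5) + 2)**2*478 = 328 + (9/(-10) + 2)**2*478 = 328 + (9*(-1/10) + 2)**2*478 = 328 + (-9/10 + 2)**2*478 = 328 + (11/10)**2*478 = 328 + (121/100)*478 = 328 + 28919/50 = 45319/50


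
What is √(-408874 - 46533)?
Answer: I*√455407 ≈ 674.84*I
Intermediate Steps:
√(-408874 - 46533) = √(-455407) = I*√455407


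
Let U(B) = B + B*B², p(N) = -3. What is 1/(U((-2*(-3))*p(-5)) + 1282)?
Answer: -1/4568 ≈ -0.00021891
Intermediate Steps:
U(B) = B + B³
1/(U((-2*(-3))*p(-5)) + 1282) = 1/((-2*(-3)*(-3) + (-2*(-3)*(-3))³) + 1282) = 1/((6*(-3) + (6*(-3))³) + 1282) = 1/((-18 + (-18)³) + 1282) = 1/((-18 - 5832) + 1282) = 1/(-5850 + 1282) = 1/(-4568) = -1/4568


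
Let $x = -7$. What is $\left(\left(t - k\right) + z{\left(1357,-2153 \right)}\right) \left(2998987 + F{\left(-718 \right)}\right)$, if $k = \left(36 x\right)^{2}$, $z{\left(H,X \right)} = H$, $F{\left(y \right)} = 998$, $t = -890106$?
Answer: $-2856744716205$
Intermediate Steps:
$k = 63504$ ($k = \left(36 \left(-7\right)\right)^{2} = \left(-252\right)^{2} = 63504$)
$\left(\left(t - k\right) + z{\left(1357,-2153 \right)}\right) \left(2998987 + F{\left(-718 \right)}\right) = \left(\left(-890106 - 63504\right) + 1357\right) \left(2998987 + 998\right) = \left(\left(-890106 - 63504\right) + 1357\right) 2999985 = \left(-953610 + 1357\right) 2999985 = \left(-952253\right) 2999985 = -2856744716205$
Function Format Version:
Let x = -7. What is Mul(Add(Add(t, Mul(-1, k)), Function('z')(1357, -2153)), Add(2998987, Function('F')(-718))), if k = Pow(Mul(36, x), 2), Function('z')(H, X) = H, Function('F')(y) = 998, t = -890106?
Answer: -2856744716205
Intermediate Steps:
k = 63504 (k = Pow(Mul(36, -7), 2) = Pow(-252, 2) = 63504)
Mul(Add(Add(t, Mul(-1, k)), Function('z')(1357, -2153)), Add(2998987, Function('F')(-718))) = Mul(Add(Add(-890106, Mul(-1, 63504)), 1357), Add(2998987, 998)) = Mul(Add(Add(-890106, -63504), 1357), 2999985) = Mul(Add(-953610, 1357), 2999985) = Mul(-952253, 2999985) = -2856744716205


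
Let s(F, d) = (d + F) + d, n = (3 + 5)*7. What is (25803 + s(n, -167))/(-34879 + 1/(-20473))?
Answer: -522573325/714077768 ≈ -0.73182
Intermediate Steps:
n = 56 (n = 8*7 = 56)
s(F, d) = F + 2*d (s(F, d) = (F + d) + d = F + 2*d)
(25803 + s(n, -167))/(-34879 + 1/(-20473)) = (25803 + (56 + 2*(-167)))/(-34879 + 1/(-20473)) = (25803 + (56 - 334))/(-34879 - 1/20473) = (25803 - 278)/(-714077768/20473) = 25525*(-20473/714077768) = -522573325/714077768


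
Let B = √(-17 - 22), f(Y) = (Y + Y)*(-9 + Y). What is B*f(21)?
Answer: 504*I*√39 ≈ 3147.5*I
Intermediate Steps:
f(Y) = 2*Y*(-9 + Y) (f(Y) = (2*Y)*(-9 + Y) = 2*Y*(-9 + Y))
B = I*√39 (B = √(-39) = I*√39 ≈ 6.245*I)
B*f(21) = (I*√39)*(2*21*(-9 + 21)) = (I*√39)*(2*21*12) = (I*√39)*504 = 504*I*√39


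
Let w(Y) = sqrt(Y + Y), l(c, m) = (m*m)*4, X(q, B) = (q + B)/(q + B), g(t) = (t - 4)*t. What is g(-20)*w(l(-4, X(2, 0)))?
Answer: 960*sqrt(2) ≈ 1357.6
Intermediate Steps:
g(t) = t*(-4 + t) (g(t) = (-4 + t)*t = t*(-4 + t))
X(q, B) = 1 (X(q, B) = (B + q)/(B + q) = 1)
l(c, m) = 4*m**2 (l(c, m) = m**2*4 = 4*m**2)
w(Y) = sqrt(2)*sqrt(Y) (w(Y) = sqrt(2*Y) = sqrt(2)*sqrt(Y))
g(-20)*w(l(-4, X(2, 0))) = (-20*(-4 - 20))*(sqrt(2)*sqrt(4*1**2)) = (-20*(-24))*(sqrt(2)*sqrt(4*1)) = 480*(sqrt(2)*sqrt(4)) = 480*(sqrt(2)*2) = 480*(2*sqrt(2)) = 960*sqrt(2)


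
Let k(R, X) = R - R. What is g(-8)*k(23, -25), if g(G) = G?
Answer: 0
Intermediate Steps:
k(R, X) = 0
g(-8)*k(23, -25) = -8*0 = 0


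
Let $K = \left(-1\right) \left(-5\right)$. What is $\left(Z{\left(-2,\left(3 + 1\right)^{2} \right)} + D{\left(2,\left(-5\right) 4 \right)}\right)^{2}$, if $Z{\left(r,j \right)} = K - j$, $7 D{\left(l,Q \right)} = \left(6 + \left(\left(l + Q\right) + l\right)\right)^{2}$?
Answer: $\frac{529}{49} \approx 10.796$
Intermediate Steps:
$K = 5$
$D{\left(l,Q \right)} = \frac{\left(6 + Q + 2 l\right)^{2}}{7}$ ($D{\left(l,Q \right)} = \frac{\left(6 + \left(\left(l + Q\right) + l\right)\right)^{2}}{7} = \frac{\left(6 + \left(\left(Q + l\right) + l\right)\right)^{2}}{7} = \frac{\left(6 + \left(Q + 2 l\right)\right)^{2}}{7} = \frac{\left(6 + Q + 2 l\right)^{2}}{7}$)
$Z{\left(r,j \right)} = 5 - j$
$\left(Z{\left(-2,\left(3 + 1\right)^{2} \right)} + D{\left(2,\left(-5\right) 4 \right)}\right)^{2} = \left(\left(5 - \left(3 + 1\right)^{2}\right) + \frac{\left(6 - 20 + 2 \cdot 2\right)^{2}}{7}\right)^{2} = \left(\left(5 - 4^{2}\right) + \frac{\left(6 - 20 + 4\right)^{2}}{7}\right)^{2} = \left(\left(5 - 16\right) + \frac{\left(-10\right)^{2}}{7}\right)^{2} = \left(\left(5 - 16\right) + \frac{1}{7} \cdot 100\right)^{2} = \left(-11 + \frac{100}{7}\right)^{2} = \left(\frac{23}{7}\right)^{2} = \frac{529}{49}$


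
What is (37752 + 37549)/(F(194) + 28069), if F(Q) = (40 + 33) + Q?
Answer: 75301/28336 ≈ 2.6574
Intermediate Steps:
F(Q) = 73 + Q
(37752 + 37549)/(F(194) + 28069) = (37752 + 37549)/((73 + 194) + 28069) = 75301/(267 + 28069) = 75301/28336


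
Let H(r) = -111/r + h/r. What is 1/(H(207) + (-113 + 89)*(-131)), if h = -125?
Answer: 207/650572 ≈ 0.00031818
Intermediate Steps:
H(r) = -236/r (H(r) = -111/r - 125/r = -236/r)
1/(H(207) + (-113 + 89)*(-131)) = 1/(-236/207 + (-113 + 89)*(-131)) = 1/(-236*1/207 - 24*(-131)) = 1/(-236/207 + 3144) = 1/(650572/207) = 207/650572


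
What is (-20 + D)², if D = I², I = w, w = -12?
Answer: 15376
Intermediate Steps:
I = -12
D = 144 (D = (-12)² = 144)
(-20 + D)² = (-20 + 144)² = 124² = 15376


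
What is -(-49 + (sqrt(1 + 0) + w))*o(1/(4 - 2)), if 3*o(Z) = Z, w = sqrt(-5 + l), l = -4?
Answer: 8 - I/2 ≈ 8.0 - 0.5*I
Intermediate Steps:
w = 3*I (w = sqrt(-5 - 4) = sqrt(-9) = 3*I ≈ 3.0*I)
o(Z) = Z/3
-(-49 + (sqrt(1 + 0) + w))*o(1/(4 - 2)) = -(-49 + (sqrt(1 + 0) + 3*I))*1/(3*(4 - 2)) = -(-49 + (sqrt(1) + 3*I))*(1/3)/2 = -(-49 + (1 + 3*I))*(1/3)*(1/2) = -(-48 + 3*I)/6 = -(-8 + I/2) = 8 - I/2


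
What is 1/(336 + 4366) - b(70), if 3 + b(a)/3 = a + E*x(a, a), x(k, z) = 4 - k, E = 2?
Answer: 916891/4702 ≈ 195.00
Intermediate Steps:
b(a) = 15 - 3*a (b(a) = -9 + 3*(a + 2*(4 - a)) = -9 + 3*(a + (8 - 2*a)) = -9 + 3*(8 - a) = -9 + (24 - 3*a) = 15 - 3*a)
1/(336 + 4366) - b(70) = 1/(336 + 4366) - (15 - 3*70) = 1/4702 - (15 - 210) = 1/4702 - 1*(-195) = 1/4702 + 195 = 916891/4702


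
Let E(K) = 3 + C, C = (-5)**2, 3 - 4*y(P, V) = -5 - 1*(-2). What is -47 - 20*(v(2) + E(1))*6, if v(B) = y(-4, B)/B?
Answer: -3497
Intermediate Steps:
y(P, V) = 3/2 (y(P, V) = 3/4 - (-5 - 1*(-2))/4 = 3/4 - (-5 + 2)/4 = 3/4 - 1/4*(-3) = 3/4 + 3/4 = 3/2)
v(B) = 3/(2*B)
C = 25
E(K) = 28 (E(K) = 3 + 25 = 28)
-47 - 20*(v(2) + E(1))*6 = -47 - 20*((3/2)/2 + 28)*6 = -47 - 20*((3/2)*(1/2) + 28)*6 = -47 - 20*(3/4 + 28)*6 = -47 - 575*6 = -47 - 20*345/2 = -47 - 3450 = -3497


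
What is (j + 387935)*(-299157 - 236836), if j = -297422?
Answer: -48514334409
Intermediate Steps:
(j + 387935)*(-299157 - 236836) = (-297422 + 387935)*(-299157 - 236836) = 90513*(-535993) = -48514334409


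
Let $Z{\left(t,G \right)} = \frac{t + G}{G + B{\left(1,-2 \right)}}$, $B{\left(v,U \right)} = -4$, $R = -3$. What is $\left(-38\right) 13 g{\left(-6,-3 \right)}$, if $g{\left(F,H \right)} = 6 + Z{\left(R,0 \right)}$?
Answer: $- \frac{6669}{2} \approx -3334.5$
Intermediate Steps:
$Z{\left(t,G \right)} = \frac{G + t}{-4 + G}$ ($Z{\left(t,G \right)} = \frac{t + G}{G - 4} = \frac{G + t}{-4 + G}$)
$g{\left(F,H \right)} = \frac{27}{4}$ ($g{\left(F,H \right)} = 6 + \frac{0 - 3}{-4 + 0} = 6 + \frac{1}{-4} \left(-3\right) = 6 - - \frac{3}{4} = 6 + \frac{3}{4} = \frac{27}{4}$)
$\left(-38\right) 13 g{\left(-6,-3 \right)} = \left(-38\right) 13 \cdot \frac{27}{4} = \left(-494\right) \frac{27}{4} = - \frac{6669}{2}$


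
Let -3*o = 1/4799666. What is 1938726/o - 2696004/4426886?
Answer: -61789836866087942766/2213443 ≈ -2.7916e+13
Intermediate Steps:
o = -1/14398998 (o = -⅓/4799666 = -⅓*1/4799666 = -1/14398998 ≈ -6.9449e-8)
1938726/o - 2696004/4426886 = 1938726/(-1/14398998) - 2696004/4426886 = 1938726*(-14398998) - 2696004*1/4426886 = -27915711796548 - 1348002/2213443 = -61789836866087942766/2213443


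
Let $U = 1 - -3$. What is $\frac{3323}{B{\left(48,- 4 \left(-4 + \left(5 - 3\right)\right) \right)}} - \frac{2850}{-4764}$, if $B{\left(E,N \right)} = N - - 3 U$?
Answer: $\frac{1323981}{7940} \approx 166.75$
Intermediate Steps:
$U = 4$ ($U = 1 + 3 = 4$)
$B{\left(E,N \right)} = 12 + N$ ($B{\left(E,N \right)} = N - \left(-3\right) 4 = N - -12 = N + 12 = 12 + N$)
$\frac{3323}{B{\left(48,- 4 \left(-4 + \left(5 - 3\right)\right) \right)}} - \frac{2850}{-4764} = \frac{3323}{12 - 4 \left(-4 + \left(5 - 3\right)\right)} - \frac{2850}{-4764} = \frac{3323}{12 - 4 \left(-4 + 2\right)} - - \frac{475}{794} = \frac{3323}{12 - -8} + \frac{475}{794} = \frac{3323}{12 + 8} + \frac{475}{794} = \frac{3323}{20} + \frac{475}{794} = \frac{1323981}{7940}$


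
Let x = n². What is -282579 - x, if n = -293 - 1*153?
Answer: -481495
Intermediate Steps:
n = -446 (n = -293 - 153 = -446)
x = 198916 (x = (-446)² = 198916)
-282579 - x = -282579 - 1*198916 = -282579 - 198916 = -481495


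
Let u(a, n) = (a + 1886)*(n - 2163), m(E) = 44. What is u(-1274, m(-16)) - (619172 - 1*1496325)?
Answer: -419675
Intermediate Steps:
u(a, n) = (-2163 + n)*(1886 + a) (u(a, n) = (1886 + a)*(-2163 + n) = (-2163 + n)*(1886 + a))
u(-1274, m(-16)) - (619172 - 1*1496325) = (-4079418 - 2163*(-1274) + 1886*44 - 1274*44) - (619172 - 1*1496325) = (-4079418 + 2755662 + 82984 - 56056) - (619172 - 1496325) = -1296828 - 1*(-877153) = -1296828 + 877153 = -419675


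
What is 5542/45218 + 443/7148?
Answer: 29822895/161609132 ≈ 0.18454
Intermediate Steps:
5542/45218 + 443/7148 = 5542*(1/45218) + 443*(1/7148) = 2771/22609 + 443/7148 = 29822895/161609132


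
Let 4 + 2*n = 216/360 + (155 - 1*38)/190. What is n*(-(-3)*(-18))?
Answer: 14283/190 ≈ 75.174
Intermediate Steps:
n = -529/380 (n = -2 + (216/360 + (155 - 1*38)/190)/2 = -2 + (216*(1/360) + (155 - 38)*(1/190))/2 = -2 + (⅗ + 117*(1/190))/2 = -2 + (⅗ + 117/190)/2 = -2 + (½)*(231/190) = -2 + 231/380 = -529/380 ≈ -1.3921)
n*(-(-3)*(-18)) = -(-529)*(-3*(-18))/380 = -(-529)*54/380 = -529/380*(-54) = 14283/190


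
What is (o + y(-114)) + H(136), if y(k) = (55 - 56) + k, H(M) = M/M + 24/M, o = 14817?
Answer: 249954/17 ≈ 14703.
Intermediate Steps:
H(M) = 1 + 24/M
y(k) = -1 + k
(o + y(-114)) + H(136) = (14817 + (-1 - 114)) + (24 + 136)/136 = (14817 - 115) + (1/136)*160 = 14702 + 20/17 = 249954/17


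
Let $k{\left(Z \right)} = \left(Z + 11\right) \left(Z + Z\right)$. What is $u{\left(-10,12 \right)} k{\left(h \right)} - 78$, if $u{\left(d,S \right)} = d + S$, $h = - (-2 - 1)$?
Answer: $90$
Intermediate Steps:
$h = 3$ ($h = \left(-1\right) \left(-3\right) = 3$)
$k{\left(Z \right)} = 2 Z \left(11 + Z\right)$ ($k{\left(Z \right)} = \left(11 + Z\right) 2 Z = 2 Z \left(11 + Z\right)$)
$u{\left(d,S \right)} = S + d$
$u{\left(-10,12 \right)} k{\left(h \right)} - 78 = \left(12 - 10\right) 2 \cdot 3 \left(11 + 3\right) - 78 = 2 \cdot 2 \cdot 3 \cdot 14 - 78 = 2 \cdot 84 - 78 = 168 - 78 = 90$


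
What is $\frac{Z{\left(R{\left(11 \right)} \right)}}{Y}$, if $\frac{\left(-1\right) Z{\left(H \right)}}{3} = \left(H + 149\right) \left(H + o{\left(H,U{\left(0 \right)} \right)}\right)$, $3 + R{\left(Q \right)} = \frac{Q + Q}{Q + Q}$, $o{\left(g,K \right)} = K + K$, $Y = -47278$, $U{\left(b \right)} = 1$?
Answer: $0$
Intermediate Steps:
$o{\left(g,K \right)} = 2 K$
$R{\left(Q \right)} = -2$ ($R{\left(Q \right)} = -3 + \frac{Q + Q}{Q + Q} = -3 + \frac{2 Q}{2 Q} = -3 + 2 Q \frac{1}{2 Q} = -3 + 1 = -2$)
$Z{\left(H \right)} = - 3 \left(2 + H\right) \left(149 + H\right)$ ($Z{\left(H \right)} = - 3 \left(H + 149\right) \left(H + 2 \cdot 1\right) = - 3 \left(149 + H\right) \left(H + 2\right) = - 3 \left(149 + H\right) \left(2 + H\right) = - 3 \left(2 + H\right) \left(149 + H\right)$)
$\frac{Z{\left(R{\left(11 \right)} \right)}}{Y} = \frac{-894 - -906 - 3 \left(-2\right)^{2}}{-47278} = \left(-894 + 906 - 12\right) \left(- \frac{1}{47278}\right) = 0 \left(- \frac{1}{47278}\right) = 0$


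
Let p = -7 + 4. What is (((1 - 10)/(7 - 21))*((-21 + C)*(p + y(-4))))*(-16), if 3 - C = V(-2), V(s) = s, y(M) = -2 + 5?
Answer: 0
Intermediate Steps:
y(M) = 3
p = -3
C = 5 (C = 3 - 1*(-2) = 3 + 2 = 5)
(((1 - 10)/(7 - 21))*((-21 + C)*(p + y(-4))))*(-16) = (((1 - 10)/(7 - 21))*((-21 + 5)*(-3 + 3)))*(-16) = ((-9/(-14))*(-16*0))*(-16) = (-9*(-1/14)*0)*(-16) = ((9/14)*0)*(-16) = 0*(-16) = 0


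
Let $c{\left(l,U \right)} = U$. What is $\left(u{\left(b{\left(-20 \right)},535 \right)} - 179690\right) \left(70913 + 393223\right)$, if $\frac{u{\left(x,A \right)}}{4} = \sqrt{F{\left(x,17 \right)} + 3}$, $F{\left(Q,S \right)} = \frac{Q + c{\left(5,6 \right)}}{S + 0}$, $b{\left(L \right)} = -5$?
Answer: $-83400597840 + \frac{3713088 \sqrt{221}}{17} \approx -8.3397 \cdot 10^{10}$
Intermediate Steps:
$F{\left(Q,S \right)} = \frac{6 + Q}{S}$ ($F{\left(Q,S \right)} = \frac{Q + 6}{S + 0} = \frac{6 + Q}{S}$)
$u{\left(x,A \right)} = 4 \sqrt{\frac{57}{17} + \frac{x}{17}}$ ($u{\left(x,A \right)} = 4 \sqrt{\frac{6 + x}{17} + 3} = 4 \sqrt{\left(\frac{6}{17} + \frac{x}{17}\right) + 3} = 4 \sqrt{\frac{57}{17} + \frac{x}{17}}$)
$\left(u{\left(b{\left(-20 \right)},535 \right)} - 179690\right) \left(70913 + 393223\right) = \left(\frac{4 \sqrt{969 + 17 \left(-5\right)}}{17} - 179690\right) \left(70913 + 393223\right) = \left(\frac{4 \sqrt{969 - 85}}{17} - 179690\right) 464136 = \left(\frac{4 \sqrt{884}}{17} - 179690\right) 464136 = \left(\frac{4 \cdot 2 \sqrt{221}}{17} - 179690\right) 464136 = \left(\frac{8 \sqrt{221}}{17} - 179690\right) 464136 = \left(-179690 + \frac{8 \sqrt{221}}{17}\right) 464136 = -83400597840 + \frac{3713088 \sqrt{221}}{17}$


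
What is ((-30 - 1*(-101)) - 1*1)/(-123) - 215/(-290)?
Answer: 1229/7134 ≈ 0.17227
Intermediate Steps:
((-30 - 1*(-101)) - 1*1)/(-123) - 215/(-290) = ((-30 + 101) - 1)*(-1/123) - 215*(-1/290) = (71 - 1)*(-1/123) + 43/58 = 70*(-1/123) + 43/58 = -70/123 + 43/58 = 1229/7134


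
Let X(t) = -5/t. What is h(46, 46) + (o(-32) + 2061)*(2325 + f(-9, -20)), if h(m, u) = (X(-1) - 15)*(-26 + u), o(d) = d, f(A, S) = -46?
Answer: 4623891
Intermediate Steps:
h(m, u) = 260 - 10*u (h(m, u) = (-5/(-1) - 15)*(-26 + u) = (-5*(-1) - 15)*(-26 + u) = (5 - 15)*(-26 + u) = -10*(-26 + u) = 260 - 10*u)
h(46, 46) + (o(-32) + 2061)*(2325 + f(-9, -20)) = (260 - 10*46) + (-32 + 2061)*(2325 - 46) = (260 - 460) + 2029*2279 = -200 + 4624091 = 4623891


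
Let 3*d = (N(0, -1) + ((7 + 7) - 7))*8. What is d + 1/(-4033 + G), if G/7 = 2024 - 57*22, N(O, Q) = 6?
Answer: 141131/4071 ≈ 34.667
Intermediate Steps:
G = 5390 (G = 7*(2024 - 57*22) = 7*(2024 - 1*1254) = 7*(2024 - 1254) = 7*770 = 5390)
d = 104/3 (d = ((6 + ((7 + 7) - 7))*8)/3 = ((6 + (14 - 7))*8)/3 = ((6 + 7)*8)/3 = (13*8)/3 = (1/3)*104 = 104/3 ≈ 34.667)
d + 1/(-4033 + G) = 104/3 + 1/(-4033 + 5390) = 104/3 + 1/1357 = 141131/4071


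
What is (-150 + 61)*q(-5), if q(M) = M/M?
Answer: -89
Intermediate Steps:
q(M) = 1
(-150 + 61)*q(-5) = (-150 + 61)*1 = -89*1 = -89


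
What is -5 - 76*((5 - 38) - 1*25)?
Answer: 4403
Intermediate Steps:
-5 - 76*((5 - 38) - 1*25) = -5 - 76*(-33 - 25) = -5 - 76*(-58) = -5 + 4408 = 4403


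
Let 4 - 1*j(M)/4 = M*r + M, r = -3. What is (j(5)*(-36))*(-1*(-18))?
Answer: -36288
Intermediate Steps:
j(M) = 16 + 8*M (j(M) = 16 - 4*(M*(-3) + M) = 16 - 4*(-3*M + M) = 16 - (-8)*M = 16 + 8*M)
(j(5)*(-36))*(-1*(-18)) = ((16 + 8*5)*(-36))*(-1*(-18)) = ((16 + 40)*(-36))*18 = (56*(-36))*18 = -2016*18 = -36288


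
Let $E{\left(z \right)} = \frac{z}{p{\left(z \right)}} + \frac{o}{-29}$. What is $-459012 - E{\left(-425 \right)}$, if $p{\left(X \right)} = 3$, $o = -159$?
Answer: $- \frac{39922196}{87} \approx -4.5888 \cdot 10^{5}$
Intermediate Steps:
$E{\left(z \right)} = \frac{159}{29} + \frac{z}{3}$ ($E{\left(z \right)} = \frac{z}{3} - \frac{159}{-29} = z \frac{1}{3} - - \frac{159}{29} = \frac{z}{3} + \frac{159}{29} = \frac{159}{29} + \frac{z}{3}$)
$-459012 - E{\left(-425 \right)} = -459012 - \left(\frac{159}{29} + \frac{1}{3} \left(-425\right)\right) = -459012 - \left(\frac{159}{29} - \frac{425}{3}\right) = -459012 - - \frac{11848}{87} = -459012 + \frac{11848}{87} = - \frac{39922196}{87}$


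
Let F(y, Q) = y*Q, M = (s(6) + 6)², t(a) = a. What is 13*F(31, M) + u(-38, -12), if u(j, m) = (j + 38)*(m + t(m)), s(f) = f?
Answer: 58032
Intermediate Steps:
M = 144 (M = (6 + 6)² = 12² = 144)
F(y, Q) = Q*y
u(j, m) = 2*m*(38 + j) (u(j, m) = (j + 38)*(m + m) = (38 + j)*(2*m) = 2*m*(38 + j))
13*F(31, M) + u(-38, -12) = 13*(144*31) + 2*(-12)*(38 - 38) = 13*4464 + 2*(-12)*0 = 58032 + 0 = 58032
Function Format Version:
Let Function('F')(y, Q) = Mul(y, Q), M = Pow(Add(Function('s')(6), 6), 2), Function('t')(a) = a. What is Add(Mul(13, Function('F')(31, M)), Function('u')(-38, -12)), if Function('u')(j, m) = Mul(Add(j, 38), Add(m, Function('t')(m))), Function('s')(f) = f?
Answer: 58032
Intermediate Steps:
M = 144 (M = Pow(Add(6, 6), 2) = Pow(12, 2) = 144)
Function('F')(y, Q) = Mul(Q, y)
Function('u')(j, m) = Mul(2, m, Add(38, j)) (Function('u')(j, m) = Mul(Add(j, 38), Add(m, m)) = Mul(Add(38, j), Mul(2, m)) = Mul(2, m, Add(38, j)))
Add(Mul(13, Function('F')(31, M)), Function('u')(-38, -12)) = Add(Mul(13, Mul(144, 31)), Mul(2, -12, Add(38, -38))) = Add(Mul(13, 4464), Mul(2, -12, 0)) = Add(58032, 0) = 58032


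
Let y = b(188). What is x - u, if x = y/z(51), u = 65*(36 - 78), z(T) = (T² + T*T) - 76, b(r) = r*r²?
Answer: 10319326/2563 ≈ 4026.3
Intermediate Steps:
b(r) = r³
z(T) = -76 + 2*T² (z(T) = (T² + T²) - 76 = 2*T² - 76 = -76 + 2*T²)
y = 6644672 (y = 188³ = 6644672)
u = -2730 (u = 65*(-42) = -2730)
x = 3322336/2563 (x = 6644672/(-76 + 2*51²) = 6644672/(-76 + 2*2601) = 6644672/(-76 + 5202) = 6644672/5126 = 6644672*(1/5126) = 3322336/2563 ≈ 1296.3)
x - u = 3322336/2563 - 1*(-2730) = 3322336/2563 + 2730 = 10319326/2563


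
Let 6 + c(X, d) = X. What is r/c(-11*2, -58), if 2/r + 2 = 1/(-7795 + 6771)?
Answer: 512/14343 ≈ 0.035697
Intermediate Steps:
c(X, d) = -6 + X
r = -2048/2049 (r = 2/(-2 + 1/(-7795 + 6771)) = 2/(-2 + 1/(-1024)) = 2/(-2 - 1/1024) = 2/(-2049/1024) = 2*(-1024/2049) = -2048/2049 ≈ -0.99951)
r/c(-11*2, -58) = -2048/(2049*(-6 - 11*2)) = -2048/(2049*(-6 - 22)) = -2048/2049/(-28) = -2048/2049*(-1/28) = 512/14343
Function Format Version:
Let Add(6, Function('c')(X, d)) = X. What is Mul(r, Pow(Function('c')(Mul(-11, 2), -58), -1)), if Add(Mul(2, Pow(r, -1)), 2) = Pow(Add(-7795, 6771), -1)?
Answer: Rational(512, 14343) ≈ 0.035697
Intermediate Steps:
Function('c')(X, d) = Add(-6, X)
r = Rational(-2048, 2049) (r = Mul(2, Pow(Add(-2, Pow(Add(-7795, 6771), -1)), -1)) = Mul(2, Pow(Add(-2, Pow(-1024, -1)), -1)) = Mul(2, Pow(Add(-2, Rational(-1, 1024)), -1)) = Mul(2, Pow(Rational(-2049, 1024), -1)) = Mul(2, Rational(-1024, 2049)) = Rational(-2048, 2049) ≈ -0.99951)
Mul(r, Pow(Function('c')(Mul(-11, 2), -58), -1)) = Mul(Rational(-2048, 2049), Pow(Add(-6, Mul(-11, 2)), -1)) = Mul(Rational(-2048, 2049), Pow(Add(-6, -22), -1)) = Mul(Rational(-2048, 2049), Pow(-28, -1)) = Mul(Rational(-2048, 2049), Rational(-1, 28)) = Rational(512, 14343)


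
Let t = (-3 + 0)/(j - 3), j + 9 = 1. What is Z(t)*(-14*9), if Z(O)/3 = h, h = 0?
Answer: 0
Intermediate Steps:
j = -8 (j = -9 + 1 = -8)
t = 3/11 (t = (-3 + 0)/(-8 - 3) = -3/(-11) = -3*(-1/11) = 3/11 ≈ 0.27273)
Z(O) = 0 (Z(O) = 3*0 = 0)
Z(t)*(-14*9) = 0*(-14*9) = 0*(-126) = 0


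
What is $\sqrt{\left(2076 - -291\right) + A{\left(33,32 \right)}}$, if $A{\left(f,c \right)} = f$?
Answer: $20 \sqrt{6} \approx 48.99$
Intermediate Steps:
$\sqrt{\left(2076 - -291\right) + A{\left(33,32 \right)}} = \sqrt{\left(2076 - -291\right) + 33} = \sqrt{\left(2076 + 291\right) + 33} = \sqrt{2367 + 33} = \sqrt{2400} = 20 \sqrt{6}$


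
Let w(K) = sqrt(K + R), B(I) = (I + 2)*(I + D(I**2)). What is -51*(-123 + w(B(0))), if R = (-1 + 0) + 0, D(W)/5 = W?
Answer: 6273 - 51*I ≈ 6273.0 - 51.0*I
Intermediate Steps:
D(W) = 5*W
B(I) = (2 + I)*(I + 5*I**2) (B(I) = (I + 2)*(I + 5*I**2) = (2 + I)*(I + 5*I**2))
R = -1 (R = -1 + 0 = -1)
w(K) = sqrt(-1 + K) (w(K) = sqrt(K - 1) = sqrt(-1 + K))
-51*(-123 + w(B(0))) = -51*(-123 + sqrt(-1 + 0*(2 + 5*0**2 + 11*0))) = -51*(-123 + sqrt(-1 + 0*(2 + 5*0 + 0))) = -51*(-123 + sqrt(-1 + 0*(2 + 0 + 0))) = -51*(-123 + sqrt(-1 + 0*2)) = -51*(-123 + sqrt(-1 + 0)) = -51*(-123 + sqrt(-1)) = -51*(-123 + I) = 6273 - 51*I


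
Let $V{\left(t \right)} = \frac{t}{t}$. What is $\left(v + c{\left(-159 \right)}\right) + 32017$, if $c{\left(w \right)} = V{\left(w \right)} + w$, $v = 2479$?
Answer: $34338$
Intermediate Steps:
$V{\left(t \right)} = 1$
$c{\left(w \right)} = 1 + w$
$\left(v + c{\left(-159 \right)}\right) + 32017 = \left(2479 + \left(1 - 159\right)\right) + 32017 = \left(2479 - 158\right) + 32017 = 2321 + 32017 = 34338$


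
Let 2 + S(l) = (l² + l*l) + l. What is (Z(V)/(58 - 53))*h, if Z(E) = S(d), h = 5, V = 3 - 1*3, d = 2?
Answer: 8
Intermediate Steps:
V = 0 (V = 3 - 3 = 0)
S(l) = -2 + l + 2*l² (S(l) = -2 + ((l² + l*l) + l) = -2 + ((l² + l²) + l) = -2 + (2*l² + l) = -2 + (l + 2*l²) = -2 + l + 2*l²)
Z(E) = 8 (Z(E) = -2 + 2 + 2*2² = -2 + 2 + 2*4 = -2 + 2 + 8 = 8)
(Z(V)/(58 - 53))*h = (8/(58 - 53))*5 = (8/5)*5 = 8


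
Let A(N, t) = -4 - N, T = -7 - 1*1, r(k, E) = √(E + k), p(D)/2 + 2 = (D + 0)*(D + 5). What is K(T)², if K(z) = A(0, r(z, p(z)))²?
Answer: 256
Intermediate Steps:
p(D) = -4 + 2*D*(5 + D) (p(D) = -4 + 2*((D + 0)*(D + 5)) = -4 + 2*(D*(5 + D)) = -4 + 2*D*(5 + D))
T = -8 (T = -7 - 1 = -8)
K(z) = 16 (K(z) = (-4 - 1*0)² = (-4 + 0)² = (-4)² = 16)
K(T)² = 16² = 256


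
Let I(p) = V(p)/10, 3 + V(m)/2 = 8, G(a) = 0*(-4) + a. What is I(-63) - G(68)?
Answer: -67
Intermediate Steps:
G(a) = a (G(a) = 0 + a = a)
V(m) = 10 (V(m) = -6 + 2*8 = -6 + 16 = 10)
I(p) = 1 (I(p) = 10/10 = 10*(⅒) = 1)
I(-63) - G(68) = 1 - 1*68 = 1 - 68 = -67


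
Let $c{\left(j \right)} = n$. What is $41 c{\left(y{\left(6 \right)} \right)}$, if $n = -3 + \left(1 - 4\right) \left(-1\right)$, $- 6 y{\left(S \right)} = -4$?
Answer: $0$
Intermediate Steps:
$y{\left(S \right)} = \frac{2}{3}$ ($y{\left(S \right)} = \left(- \frac{1}{6}\right) \left(-4\right) = \frac{2}{3}$)
$n = 0$ ($n = -3 + \left(1 - 4\right) \left(-1\right) = -3 - -3 = -3 + 3 = 0$)
$c{\left(j \right)} = 0$
$41 c{\left(y{\left(6 \right)} \right)} = 41 \cdot 0 = 0$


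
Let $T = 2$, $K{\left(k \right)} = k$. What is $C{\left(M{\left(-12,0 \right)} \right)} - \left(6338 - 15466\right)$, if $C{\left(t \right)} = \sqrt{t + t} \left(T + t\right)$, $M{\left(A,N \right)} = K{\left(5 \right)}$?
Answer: $9128 + 7 \sqrt{10} \approx 9150.1$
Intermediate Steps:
$M{\left(A,N \right)} = 5$
$C{\left(t \right)} = \sqrt{2} \sqrt{t} \left(2 + t\right)$ ($C{\left(t \right)} = \sqrt{t + t} \left(2 + t\right) = \sqrt{2 t} \left(2 + t\right) = \sqrt{2} \sqrt{t} \left(2 + t\right)$)
$C{\left(M{\left(-12,0 \right)} \right)} - \left(6338 - 15466\right) = \sqrt{2} \sqrt{5} \left(2 + 5\right) - \left(6338 - 15466\right) = \sqrt{2} \sqrt{5} \cdot 7 - \left(6338 - 15466\right) = 7 \sqrt{10} - -9128 = 7 \sqrt{10} + 9128 = 9128 + 7 \sqrt{10}$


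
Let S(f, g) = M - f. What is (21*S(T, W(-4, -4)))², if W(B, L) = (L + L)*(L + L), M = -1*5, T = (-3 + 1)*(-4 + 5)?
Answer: 3969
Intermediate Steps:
T = -2 (T = -2*1 = -2)
M = -5
W(B, L) = 4*L² (W(B, L) = (2*L)*(2*L) = 4*L²)
S(f, g) = -5 - f
(21*S(T, W(-4, -4)))² = (21*(-5 - 1*(-2)))² = (21*(-5 + 2))² = (21*(-3))² = (-63)² = 3969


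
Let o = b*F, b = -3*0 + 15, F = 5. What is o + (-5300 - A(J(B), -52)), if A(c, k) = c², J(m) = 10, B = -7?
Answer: -5325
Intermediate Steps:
b = 15 (b = 0 + 15 = 15)
o = 75 (o = 15*5 = 75)
o + (-5300 - A(J(B), -52)) = 75 + (-5300 - 1*10²) = 75 + (-5300 - 1*100) = 75 + (-5300 - 100) = 75 - 5400 = -5325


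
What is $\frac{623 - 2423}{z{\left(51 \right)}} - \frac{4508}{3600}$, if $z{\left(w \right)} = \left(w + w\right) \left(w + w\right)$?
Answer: $- \frac{370703}{260100} \approx -1.4252$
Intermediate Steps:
$z{\left(w \right)} = 4 w^{2}$ ($z{\left(w \right)} = 2 w 2 w = 4 w^{2}$)
$\frac{623 - 2423}{z{\left(51 \right)}} - \frac{4508}{3600} = \frac{623 - 2423}{4 \cdot 51^{2}} - \frac{4508}{3600} = \frac{623 - 2423}{4 \cdot 2601} - \frac{1127}{900} = - \frac{1800}{10404} - \frac{1127}{900} = \left(-1800\right) \frac{1}{10404} - \frac{1127}{900} = - \frac{50}{289} - \frac{1127}{900} = - \frac{370703}{260100}$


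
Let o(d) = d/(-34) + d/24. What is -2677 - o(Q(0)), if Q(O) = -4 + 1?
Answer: -364067/136 ≈ -2677.0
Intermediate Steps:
Q(O) = -3
o(d) = 5*d/408 (o(d) = d*(-1/34) + d*(1/24) = -d/34 + d/24 = 5*d/408)
-2677 - o(Q(0)) = -2677 - 5*(-3)/408 = -2677 - 1*(-5/136) = -2677 + 5/136 = -364067/136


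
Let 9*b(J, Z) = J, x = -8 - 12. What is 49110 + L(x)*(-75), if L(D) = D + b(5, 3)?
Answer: 151705/3 ≈ 50568.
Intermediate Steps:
x = -20
b(J, Z) = J/9
L(D) = 5/9 + D (L(D) = D + (⅑)*5 = D + 5/9 = 5/9 + D)
49110 + L(x)*(-75) = 49110 + (5/9 - 20)*(-75) = 49110 - 175/9*(-75) = 49110 + 4375/3 = 151705/3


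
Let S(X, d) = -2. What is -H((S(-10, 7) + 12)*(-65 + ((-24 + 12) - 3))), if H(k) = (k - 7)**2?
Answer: -651249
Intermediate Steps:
H(k) = (-7 + k)**2
-H((S(-10, 7) + 12)*(-65 + ((-24 + 12) - 3))) = -(-7 + (-2 + 12)*(-65 + ((-24 + 12) - 3)))**2 = -(-7 + 10*(-65 + (-12 - 3)))**2 = -(-7 + 10*(-65 - 15))**2 = -(-7 + 10*(-80))**2 = -(-7 - 800)**2 = -1*(-807)**2 = -1*651249 = -651249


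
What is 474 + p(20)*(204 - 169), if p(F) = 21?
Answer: 1209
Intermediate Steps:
474 + p(20)*(204 - 169) = 474 + 21*(204 - 169) = 474 + 21*35 = 474 + 735 = 1209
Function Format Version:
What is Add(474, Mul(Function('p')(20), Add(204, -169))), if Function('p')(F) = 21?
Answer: 1209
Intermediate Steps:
Add(474, Mul(Function('p')(20), Add(204, -169))) = Add(474, Mul(21, Add(204, -169))) = Add(474, Mul(21, 35)) = Add(474, 735) = 1209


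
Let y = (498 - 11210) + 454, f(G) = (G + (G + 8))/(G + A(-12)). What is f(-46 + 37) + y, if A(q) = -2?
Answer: -112828/11 ≈ -10257.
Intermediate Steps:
f(G) = (8 + 2*G)/(-2 + G) (f(G) = (G + (G + 8))/(G - 2) = (G + (8 + G))/(-2 + G) = (8 + 2*G)/(-2 + G))
y = -10258 (y = -10712 + 454 = -10258)
f(-46 + 37) + y = 2*(4 + (-46 + 37))/(-2 + (-46 + 37)) - 10258 = 2*(4 - 9)/(-2 - 9) - 10258 = 2*(-5)/(-11) - 10258 = 2*(-1/11)*(-5) - 10258 = 10/11 - 10258 = -112828/11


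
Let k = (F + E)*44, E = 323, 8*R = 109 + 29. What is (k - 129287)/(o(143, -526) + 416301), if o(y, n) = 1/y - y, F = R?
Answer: -16347188/59510595 ≈ -0.27469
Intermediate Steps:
R = 69/4 (R = (109 + 29)/8 = (⅛)*138 = 69/4 ≈ 17.250)
F = 69/4 ≈ 17.250
k = 14971 (k = (69/4 + 323)*44 = (1361/4)*44 = 14971)
(k - 129287)/(o(143, -526) + 416301) = (14971 - 129287)/((1/143 - 1*143) + 416301) = -114316/((1/143 - 143) + 416301) = -114316/(-20448/143 + 416301) = -114316/59510595/143 = -114316*143/59510595 = -16347188/59510595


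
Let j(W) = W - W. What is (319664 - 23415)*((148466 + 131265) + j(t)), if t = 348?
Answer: 82870029019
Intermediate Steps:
j(W) = 0
(319664 - 23415)*((148466 + 131265) + j(t)) = (319664 - 23415)*((148466 + 131265) + 0) = 296249*(279731 + 0) = 296249*279731 = 82870029019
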